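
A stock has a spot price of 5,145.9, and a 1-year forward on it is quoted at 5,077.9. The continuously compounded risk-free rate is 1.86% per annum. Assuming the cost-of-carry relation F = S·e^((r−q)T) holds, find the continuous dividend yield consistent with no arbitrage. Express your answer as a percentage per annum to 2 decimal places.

From F = S·e^((r−q)T): (r − q) = ln(F/S)/T
ln(5077.9/5145.9) = ln(0.986786) = -0.013302
(r − q) = -0.013302 / (12/12) = -0.013302
q = r − ln(F/S)/T = 0.0186 + 0.013302 = 0.031902
q = 3.19%

3.19%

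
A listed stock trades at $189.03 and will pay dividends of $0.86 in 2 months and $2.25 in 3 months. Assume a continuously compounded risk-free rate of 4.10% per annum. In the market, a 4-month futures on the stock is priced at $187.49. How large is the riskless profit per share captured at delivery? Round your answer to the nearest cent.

PV(dividends) I = 0.86·e^(−0.0410·2/12) + 2.25·e^(−0.0410·3/12) = 3.0812
Fair futures F* = (S − I)·e^(rT) = (189.03 − 3.0812)·e^0.013667 = 185.9488 × 1.013761 = 188.5076
Market $187.49 < fair 188.5076: forward underpriced → reverse cash-and-carry (short the stock, invest proceeds at r, pay the dividends, go long the forward).
Profit at T = |F_mkt − F*| = |187.49 − 188.5076| = $1.02 per share

$1.02 per share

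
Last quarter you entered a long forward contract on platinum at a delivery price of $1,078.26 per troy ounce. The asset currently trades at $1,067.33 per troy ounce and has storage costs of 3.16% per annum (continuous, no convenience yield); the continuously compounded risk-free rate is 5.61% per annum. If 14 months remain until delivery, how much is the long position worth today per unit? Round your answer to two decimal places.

Current fair forward for the remaining 14 months: F = S·e^((r + u)·T), (r + u) = 0.0561 + 0.0316 = 0.0877
F = 1067.33 · e^(0.0877 × 14/12) = 1067.33 × 1.10773420 = 1182.3179
Value of long forward = (F − K)·e^(−rT) = (1182.3179 − 1078.26) · e^(−0.0561·14/12)
= 104.0579 × 0.93664588 = 97.47

$97.47 per troy ounce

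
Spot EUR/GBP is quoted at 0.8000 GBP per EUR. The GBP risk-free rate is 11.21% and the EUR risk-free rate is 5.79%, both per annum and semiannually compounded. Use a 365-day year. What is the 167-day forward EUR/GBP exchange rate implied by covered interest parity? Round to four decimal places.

0.8193

By covered interest parity, F = S · (1+r_GBP/2)^(2T) / (1+r_EUR/2)^(2T)
= 0.8000 × 1.051170 / 1.026459 = 0.8000 × 1.024074
F = 0.8193 GBP per EUR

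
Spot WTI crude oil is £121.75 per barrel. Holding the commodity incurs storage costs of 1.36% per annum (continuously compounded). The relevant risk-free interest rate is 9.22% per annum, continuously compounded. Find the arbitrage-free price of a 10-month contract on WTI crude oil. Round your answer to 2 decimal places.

£132.97 per barrel

Net carry = r + u − y = 0.0922 + 0.0136 − 0.0000 = 0.1058
F = S·e^((r+u−y)T) = 121.75 · e^(0.1058 × 10/12) = 121.75 · e^0.088167
= 121.75 × 1.092170 = £132.97 per barrel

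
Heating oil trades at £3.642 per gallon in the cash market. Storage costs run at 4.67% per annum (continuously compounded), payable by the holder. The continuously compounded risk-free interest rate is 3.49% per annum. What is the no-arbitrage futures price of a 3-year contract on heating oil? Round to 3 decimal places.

Net carry = r + u − y = 0.0349 + 0.0467 − 0.0000 = 0.0816
F = S·e^((r+u−y)T) = 3.642 · e^(0.0816 × 3) = 3.642 · e^0.244800
= 3.642 × 1.277366 = £4.652 per gallon

£4.652 per gallon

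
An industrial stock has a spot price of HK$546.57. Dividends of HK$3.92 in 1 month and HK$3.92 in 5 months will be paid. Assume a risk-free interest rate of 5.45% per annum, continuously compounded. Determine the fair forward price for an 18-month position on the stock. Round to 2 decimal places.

HK$584.74

PV(dividends) I = 3.92·e^(−0.0545·1/12) + 3.92·e^(−0.0545·5/12)
I = 3.9022 + 3.8320 = 7.7342
F = (S − I)·e^(rT) = (546.57 − 7.7342) · e^(0.0545·18/12)
= 538.8358 · e^0.081750 = 538.8358 × 1.085184 = HK$584.74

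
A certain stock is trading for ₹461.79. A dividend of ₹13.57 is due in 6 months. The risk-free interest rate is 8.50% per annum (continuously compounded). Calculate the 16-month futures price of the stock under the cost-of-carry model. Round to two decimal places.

PV(dividends) I = 13.57·e^(−0.0850·6/12)
I = 13.0054
F = (S − I)·e^(rT) = (461.79 − 13.0054) · e^(0.0850·16/12)
= 448.7846 · e^0.113333 = 448.7846 × 1.120005 = ₹502.64

₹502.64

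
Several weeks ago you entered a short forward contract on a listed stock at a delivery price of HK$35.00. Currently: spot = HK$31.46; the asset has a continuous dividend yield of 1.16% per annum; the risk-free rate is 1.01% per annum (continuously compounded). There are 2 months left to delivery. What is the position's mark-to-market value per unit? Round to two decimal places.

Current fair forward for the remaining 2 months: F = S·e^((r − q)·T), (r − q) = 0.0101 − 0.0116 = -0.0015
F = 31.46 · e^(-0.0015 × 2/12) = 31.46 × 0.999750 = 31.4521
Value of long forward = (F − K)·e^(−rT) = (31.4521 − 35.00) · e^(−0.0101·2/12)
= -3.5479 × 0.998318 = -3.54
Short position value = −(long value) = HK$3.54

HK$3.54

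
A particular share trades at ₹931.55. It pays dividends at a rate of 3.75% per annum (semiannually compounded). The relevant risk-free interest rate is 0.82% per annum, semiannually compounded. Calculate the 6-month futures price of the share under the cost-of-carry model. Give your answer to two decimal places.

F = S · (1+r/2)^(2T) / (1+q/2)^(2T)
= 931.55 × 1.004100 / 1.018750 = 931.55 × 0.985620
F = ₹918.15

₹918.15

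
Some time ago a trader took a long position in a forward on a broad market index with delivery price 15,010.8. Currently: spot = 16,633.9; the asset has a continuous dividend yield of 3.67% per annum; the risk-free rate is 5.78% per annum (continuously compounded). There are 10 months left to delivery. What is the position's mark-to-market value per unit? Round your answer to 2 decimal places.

1827.96

Current fair forward for the remaining 10 months: F = S·e^((r − q)·T), (r − q) = 0.0578 − 0.0367 = 0.0211
F = 16633.9 · e^(0.0211 × 10/12) = 16633.9 × 1.01773883 = 16928.9659
Value of long forward = (F − K)·e^(−rT) = (16928.9659 − 15010.8) · e^(−0.0578·10/12)
= 1918.1659 × 0.95297494 = 1827.96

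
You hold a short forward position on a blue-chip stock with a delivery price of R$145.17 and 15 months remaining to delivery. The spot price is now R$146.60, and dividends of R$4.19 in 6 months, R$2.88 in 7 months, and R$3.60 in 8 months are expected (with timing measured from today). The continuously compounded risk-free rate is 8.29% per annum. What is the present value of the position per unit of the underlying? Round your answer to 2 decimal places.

PV(remaining dividends) I = 4.19·e^(−0.0829·6/12) + 2.88·e^(−0.0829·7/12) + 3.60·e^(−0.0829·8/12) = 10.1704
Current forward F = (S − I)·e^(rT) = (146.60 − 10.1704)·e^(0.0829·15/12) = 136.4296 × 1.109184 = 151.3255
Value (long) = (F − K)·e^(−rT) = (151.3255 − 145.17) × 0.901563 = 5.5496
Short position value = −(long value) = -R$5.55

-R$5.55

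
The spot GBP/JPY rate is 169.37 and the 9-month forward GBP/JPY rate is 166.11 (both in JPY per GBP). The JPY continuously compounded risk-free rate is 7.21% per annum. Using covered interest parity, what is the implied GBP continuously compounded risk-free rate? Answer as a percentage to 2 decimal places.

F = S·e^((r_JPY − r_GBP)T) ⇒ r_GBP = r_JPY − ln(F/S)/T
ln(166.11/169.37) = -0.019435; /(9/12) = -0.025913
r_GBP = 0.0721 + 0.025913 = 0.098013
r_GBP = 9.80%

9.80%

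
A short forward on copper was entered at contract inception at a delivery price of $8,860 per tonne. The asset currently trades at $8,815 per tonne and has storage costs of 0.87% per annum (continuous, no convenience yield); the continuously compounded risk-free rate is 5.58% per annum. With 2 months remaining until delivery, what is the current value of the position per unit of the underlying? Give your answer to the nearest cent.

-$49.81 per tonne

Current fair forward for the remaining 2 months: F = S·e^((r + u)·T), (r + u) = 0.0558 + 0.0087 = 0.0645
F = 8815 · e^(0.0645 × 2/12) = 8815 × 1.01080799 = 8910.2724
Value of long forward = (F − K)·e^(−rT) = (8910.2724 − 8860) · e^(−0.0558·2/12)
= 50.2724 × 0.99074311 = 49.81
Short position value = −(long value) = -$49.81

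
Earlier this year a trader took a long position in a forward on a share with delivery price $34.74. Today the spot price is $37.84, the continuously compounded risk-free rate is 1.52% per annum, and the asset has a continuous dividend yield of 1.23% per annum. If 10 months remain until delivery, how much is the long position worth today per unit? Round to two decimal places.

$3.15

Current fair forward for the remaining 10 months: F = S·e^((r − q)·T), (r − q) = 0.0152 − 0.0123 = 0.0029
F = 37.84 · e^(0.0029 × 10/12) = 37.84 × 1.002420 = 37.9316
Value of long forward = (F − K)·e^(−rT) = (37.9316 − 34.74) · e^(−0.0152·10/12)
= 3.1916 × 0.987413 = 3.15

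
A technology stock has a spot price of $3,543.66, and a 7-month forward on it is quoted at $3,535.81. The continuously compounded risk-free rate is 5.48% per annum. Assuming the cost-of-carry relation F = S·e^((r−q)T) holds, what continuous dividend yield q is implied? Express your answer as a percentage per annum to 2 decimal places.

5.86%

From F = S·e^((r−q)T): (r − q) = ln(F/S)/T
ln(3535.81/3543.66) = ln(0.997785) = -0.002217
(r − q) = -0.002217 / (7/12) = -0.003801
q = r − ln(F/S)/T = 0.0548 + 0.003801 = 0.058601
q = 5.86%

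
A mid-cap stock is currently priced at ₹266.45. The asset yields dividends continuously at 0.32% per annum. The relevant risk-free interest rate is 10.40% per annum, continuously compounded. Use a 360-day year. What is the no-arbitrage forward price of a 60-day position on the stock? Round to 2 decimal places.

₹270.96

F = S·e^((r − q)T) = 266.45 · e^((0.1040 − 0.0032) × 60/360)
= 266.45 · e^0.016800 = 266.45 × 1.016942
F = ₹270.96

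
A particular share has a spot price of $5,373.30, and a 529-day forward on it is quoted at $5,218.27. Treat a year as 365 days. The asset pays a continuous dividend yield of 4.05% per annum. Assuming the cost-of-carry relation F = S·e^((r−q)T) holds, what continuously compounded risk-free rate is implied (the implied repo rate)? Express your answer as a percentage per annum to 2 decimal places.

2.03%

From F = S·e^((r−q)T): (r − q) = ln(F/S)/T
ln(5218.27/5373.30) = ln(0.971148) = -0.029276
(r − q) = -0.029276 / (529/365) = -0.020200
r = ln(F/S)/T + q = -0.020200 + 0.0405 = 0.020300
r = 2.03%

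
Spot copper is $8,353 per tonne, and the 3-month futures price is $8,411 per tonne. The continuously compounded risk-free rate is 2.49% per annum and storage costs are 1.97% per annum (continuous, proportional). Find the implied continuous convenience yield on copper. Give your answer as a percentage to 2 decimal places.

F = S·e^((r+u−y)T) ⇒ (r+u−y) = ln(F/S)/T
ln(8411/8353) = 0.006920; /T ⇒ 0.027680
y = r + u − ln(F/S)/T = 0.0249 + 0.0197 − 0.027680 = 0.016920
y = 1.69%

1.69%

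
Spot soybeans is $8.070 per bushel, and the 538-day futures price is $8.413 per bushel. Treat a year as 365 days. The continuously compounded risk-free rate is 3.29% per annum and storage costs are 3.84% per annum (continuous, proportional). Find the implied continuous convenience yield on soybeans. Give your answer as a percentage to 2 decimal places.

4.31%

F = S·e^((r+u−y)T) ⇒ (r+u−y) = ln(F/S)/T
ln(8.413/8.070) = 0.041625; /T ⇒ 0.028240
y = r + u − ln(F/S)/T = 0.0329 + 0.0384 − 0.028240 = 0.043060
y = 4.31%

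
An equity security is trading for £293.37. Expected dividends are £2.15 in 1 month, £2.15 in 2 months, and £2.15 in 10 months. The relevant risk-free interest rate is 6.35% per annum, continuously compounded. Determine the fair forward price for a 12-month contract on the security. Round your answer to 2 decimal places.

£305.88

PV(dividends) I = 2.15·e^(−0.0635·1/12) + 2.15·e^(−0.0635·2/12) + 2.15·e^(−0.0635·10/12)
I = 2.1387 + 2.1274 + 2.0392 = 6.3053
F = (S − I)·e^(rT) = (293.37 − 6.3053) · e^(0.0635·12/12)
= 287.0647 · e^0.063500 = 287.0647 × 1.065559 = £305.88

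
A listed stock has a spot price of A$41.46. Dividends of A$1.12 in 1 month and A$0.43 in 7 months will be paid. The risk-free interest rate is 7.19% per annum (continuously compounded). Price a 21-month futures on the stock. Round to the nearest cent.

A$45.29

PV(dividends) I = 1.12·e^(−0.0719·1/12) + 0.43·e^(−0.0719·7/12)
I = 1.1133 + 0.4123 = 1.5256
F = (S − I)·e^(rT) = (41.46 − 1.5256) · e^(0.0719·21/12)
= 39.9344 · e^0.125825 = 39.9344 × 1.134084 = A$45.29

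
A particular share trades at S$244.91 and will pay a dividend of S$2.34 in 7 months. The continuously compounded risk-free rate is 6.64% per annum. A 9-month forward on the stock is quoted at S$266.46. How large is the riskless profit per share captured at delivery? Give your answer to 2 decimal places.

PV(dividends) I = 2.34·e^(−0.0664·7/12) = 2.2511
Fair forward F* = (S − I)·e^(rT) = (244.91 − 2.2511)·e^0.049800 = 242.6589 × 1.051061 = 255.0493
Market S$266.46 > fair 255.0493: forward overpriced → cash-and-carry (borrow at r, buy the stock and collect the dividends, short the forward).
Profit at T = |F_mkt − F*| = |266.46 − 255.0493| = S$11.41 per share

S$11.41 per share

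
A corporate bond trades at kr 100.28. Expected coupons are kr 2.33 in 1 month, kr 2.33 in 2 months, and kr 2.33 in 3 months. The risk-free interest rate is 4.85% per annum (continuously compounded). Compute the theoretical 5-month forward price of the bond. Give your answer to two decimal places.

PV(coupons) I = 2.33·e^(−0.0485·1/12) + 2.33·e^(−0.0485·2/12) + 2.33·e^(−0.0485·3/12)
I = 2.3206 + 2.3112 + 2.3019 = 6.9337
F = (S − I)·e^(rT) = (100.28 − 6.9337) · e^(0.0485·5/12)
= 93.3463 · e^0.020208 = 93.3463 × 1.020414 = kr 95.25

kr 95.25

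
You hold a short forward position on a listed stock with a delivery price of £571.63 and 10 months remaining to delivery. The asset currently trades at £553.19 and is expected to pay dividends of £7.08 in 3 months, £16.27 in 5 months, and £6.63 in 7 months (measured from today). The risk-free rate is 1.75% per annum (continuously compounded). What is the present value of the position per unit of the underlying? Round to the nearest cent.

£39.93

PV(remaining dividends) I = 7.08·e^(−0.0175·3/12) + 16.27·e^(−0.0175·5/12) + 6.63·e^(−0.0175·7/12) = 29.7636
Current forward F = (S − I)·e^(rT) = (553.19 − 29.7636)·e^(0.0175·10/12) = 523.4264 × 1.014690 = 531.1155
Value (long) = (F − K)·e^(−rT) = (531.1155 − 571.63) × 0.985522 = -39.9279
Short position value = −(long value) = £39.93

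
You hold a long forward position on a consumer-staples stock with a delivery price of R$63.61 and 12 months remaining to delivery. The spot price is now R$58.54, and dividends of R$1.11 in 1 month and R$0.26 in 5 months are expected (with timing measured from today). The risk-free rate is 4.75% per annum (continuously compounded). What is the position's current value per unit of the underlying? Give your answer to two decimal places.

-R$3.48

PV(remaining dividends) I = 1.11·e^(−0.0475·1/12) + 0.26·e^(−0.0475·5/12) = 1.3605
Current forward F = (S − I)·e^(rT) = (58.54 − 1.3605)·e^(0.0475·12/12) = 57.1795 × 1.048646 = 59.9611
Value (long) = (F − K)·e^(−rT) = (59.9611 − 63.61) × 0.953610 = -3.4796
Value = -R$3.48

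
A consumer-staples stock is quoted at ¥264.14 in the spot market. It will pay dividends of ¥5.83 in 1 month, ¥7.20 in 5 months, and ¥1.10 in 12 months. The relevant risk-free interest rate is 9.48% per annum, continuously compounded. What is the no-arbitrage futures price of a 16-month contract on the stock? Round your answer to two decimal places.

¥284.18

PV(dividends) I = 5.83·e^(−0.0948·1/12) + 7.20·e^(−0.0948·5/12) + 1.10·e^(−0.0948·12/12)
I = 5.7841 + 6.9211 + 1.0005 = 13.7057
F = (S − I)·e^(rT) = (264.14 − 13.7057) · e^(0.0948·16/12)
= 250.4343 · e^0.126400 = 250.4343 × 1.134736 = ¥284.18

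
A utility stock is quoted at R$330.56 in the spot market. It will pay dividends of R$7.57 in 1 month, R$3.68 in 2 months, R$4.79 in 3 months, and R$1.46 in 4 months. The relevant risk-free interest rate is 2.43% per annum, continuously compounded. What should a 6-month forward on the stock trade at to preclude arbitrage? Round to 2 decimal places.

PV(dividends) I = 7.57·e^(−0.0243·1/12) + 3.68·e^(−0.0243·2/12) + 4.79·e^(−0.0243·3/12) + 1.46·e^(−0.0243·4/12)
I = 7.5547 + 3.6651 + 4.7610 + 1.4482 = 17.4290
F = (S − I)·e^(rT) = (330.56 − 17.4290) · e^(0.0243·6/12)
= 313.1310 · e^0.012150 = 313.1310 × 1.012224 = R$316.96

R$316.96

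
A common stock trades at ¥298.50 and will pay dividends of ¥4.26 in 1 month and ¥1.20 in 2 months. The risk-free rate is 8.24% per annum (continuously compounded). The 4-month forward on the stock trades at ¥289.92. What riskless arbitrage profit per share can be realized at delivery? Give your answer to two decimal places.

¥11.33 per share

PV(dividends) I = 4.26·e^(−0.0824·1/12) + 1.20·e^(−0.0824·2/12) = 5.4145
Fair forward F* = (S − I)·e^(rT) = (298.50 − 5.4145)·e^0.027467 = 293.0855 × 1.027848 = 301.2473
Market ¥289.92 < fair 301.2473: forward underpriced → reverse cash-and-carry (short the stock, invest proceeds at r, pay the dividends, go long the forward).
Profit at T = |F_mkt − F*| = |289.92 − 301.2473| = ¥11.33 per share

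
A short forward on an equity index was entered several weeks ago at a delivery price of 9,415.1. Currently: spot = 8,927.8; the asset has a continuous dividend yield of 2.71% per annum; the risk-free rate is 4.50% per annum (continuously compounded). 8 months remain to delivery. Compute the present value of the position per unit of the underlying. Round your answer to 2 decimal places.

Current fair forward for the remaining 8 months: F = S·e^((r − q)·T), (r − q) = 0.0450 − 0.0271 = 0.0179
F = 8927.8 · e^(0.0179 × 8/12) = 8927.8 × 1.01200482 = 9034.9766
Value of long forward = (F − K)·e^(−rT) = (9034.9766 − 9415.1) · e^(−0.0450·8/12)
= -380.1234 × 0.97044553 = -368.89
Short position value = −(long value) = 368.89

368.89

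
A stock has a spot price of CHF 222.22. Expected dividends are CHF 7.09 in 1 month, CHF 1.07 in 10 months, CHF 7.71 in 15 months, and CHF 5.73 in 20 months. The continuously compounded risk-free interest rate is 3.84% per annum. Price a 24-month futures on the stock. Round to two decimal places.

CHF 217.47

PV(dividends) I = 7.09·e^(−0.0384·1/12) + 1.07·e^(−0.0384·10/12) + 7.71·e^(−0.0384·15/12) + 5.73·e^(−0.0384·20/12)
I = 7.0673 + 1.0363 + 7.3487 + 5.3748 = 20.8271
F = (S − I)·e^(rT) = (222.22 − 20.8271) · e^(0.0384·24/12)
= 201.3929 · e^0.076800 = 201.3929 × 1.079826 = CHF 217.47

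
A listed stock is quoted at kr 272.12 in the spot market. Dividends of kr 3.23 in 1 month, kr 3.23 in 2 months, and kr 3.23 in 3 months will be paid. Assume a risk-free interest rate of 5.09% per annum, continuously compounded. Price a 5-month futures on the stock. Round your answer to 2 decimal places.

PV(dividends) I = 3.23·e^(−0.0509·1/12) + 3.23·e^(−0.0509·2/12) + 3.23·e^(−0.0509·3/12)
I = 3.2163 + 3.2027 + 3.1892 = 9.6082
F = (S − I)·e^(rT) = (272.12 − 9.6082) · e^(0.0509·5/12)
= 262.5118 · e^0.021208 = 262.5118 × 1.021434 = kr 268.14

kr 268.14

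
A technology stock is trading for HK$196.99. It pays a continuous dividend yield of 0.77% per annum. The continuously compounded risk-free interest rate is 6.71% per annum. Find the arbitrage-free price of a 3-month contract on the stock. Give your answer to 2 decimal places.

HK$199.94

F = S·e^((r − q)T) = 196.99 · e^((0.0671 − 0.0077) × 3/12)
= 196.99 · e^0.014850 = 196.99 × 1.014961
F = HK$199.94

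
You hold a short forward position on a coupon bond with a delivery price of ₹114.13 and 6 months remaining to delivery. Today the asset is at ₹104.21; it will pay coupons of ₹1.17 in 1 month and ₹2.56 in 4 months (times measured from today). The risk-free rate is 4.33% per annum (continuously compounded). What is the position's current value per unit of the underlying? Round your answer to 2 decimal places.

₹11.16

PV(remaining coupons) I = 1.17·e^(−0.0433·1/12) + 2.56·e^(−0.0433·4/12) = 3.6891
Current forward F = (S − I)·e^(rT) = (104.21 − 3.6891)·e^(0.0433·6/12) = 100.5209 × 1.021886 = 102.7209
Value (long) = (F − K)·e^(−rT) = (102.7209 − 114.13) × 0.978583 = -11.1648
Short position value = −(long value) = ₹11.16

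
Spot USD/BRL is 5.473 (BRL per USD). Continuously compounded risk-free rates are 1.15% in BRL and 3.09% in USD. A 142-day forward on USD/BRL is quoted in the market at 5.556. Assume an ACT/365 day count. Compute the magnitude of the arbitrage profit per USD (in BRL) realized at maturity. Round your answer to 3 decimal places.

0.124 per USD (in BRL)

Fair forward: F* = S·e^(carry·T), with carry = (r_BRL − r_USD) = 0.0115 − 0.0309 = -0.0194
F* = 5.473 · e^(-0.0194 × 142/365) = 5.473 · e^-0.007547 = 5.473 × 0.992481 = 5.4318
Market 5.556 > fair 5.4318: forward overpriced → cash-and-carry (buy spot, short the forward).
At maturity, profit = |F_mkt − F*| = |5.556 − 5.4318| = 0.124 per USD (in BRL)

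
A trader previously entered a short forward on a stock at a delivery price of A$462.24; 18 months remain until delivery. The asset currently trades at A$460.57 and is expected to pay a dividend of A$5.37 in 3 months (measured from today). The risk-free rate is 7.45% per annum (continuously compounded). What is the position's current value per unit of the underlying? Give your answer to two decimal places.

PV(remaining dividends) I = 5.37·e^(−0.0745·3/12) = 5.2709
Current forward F = (S − I)·e^(rT) = (460.57 − 5.2709)·e^(0.0745·18/12) = 455.2991 × 1.118233 = 509.1305
Value (long) = (F − K)·e^(−rT) = (509.1305 − 462.24) × 0.894268 = 41.9327
Short position value = −(long value) = -A$41.93

-A$41.93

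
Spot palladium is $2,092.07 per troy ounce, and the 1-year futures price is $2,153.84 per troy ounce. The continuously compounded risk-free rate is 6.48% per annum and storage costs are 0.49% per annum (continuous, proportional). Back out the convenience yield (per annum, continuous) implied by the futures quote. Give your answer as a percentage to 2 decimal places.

4.06%

F = S·e^((r+u−y)T) ⇒ (r+u−y) = ln(F/S)/T
ln(2153.84/2092.07) = 0.029098; /T ⇒ 0.029098
y = r + u − ln(F/S)/T = 0.0648 + 0.0049 − 0.029098 = 0.040602
y = 4.06%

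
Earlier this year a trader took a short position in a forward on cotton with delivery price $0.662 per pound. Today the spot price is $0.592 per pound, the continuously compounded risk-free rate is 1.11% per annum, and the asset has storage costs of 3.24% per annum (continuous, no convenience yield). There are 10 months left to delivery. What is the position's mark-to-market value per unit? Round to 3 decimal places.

$0.048 per pound

Current fair forward for the remaining 10 months: F = S·e^((r + u)·T), (r + u) = 0.0111 + 0.0324 = 0.0435
F = 0.592 · e^(0.0435 × 10/12) = 0.592 × 1.036915 = 0.6139
Value of long forward = (F − K)·e^(−rT) = (0.6139 − 0.662) · e^(−0.0111·10/12)
= -0.0481 × 0.990793 = -0.048
Short position value = −(long value) = $0.048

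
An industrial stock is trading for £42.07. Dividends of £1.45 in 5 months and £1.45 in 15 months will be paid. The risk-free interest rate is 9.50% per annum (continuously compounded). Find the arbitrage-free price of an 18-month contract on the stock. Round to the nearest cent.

£45.42

PV(dividends) I = 1.45·e^(−0.0950·5/12) + 1.45·e^(−0.0950·15/12)
I = 1.3937 + 1.2876 = 2.6813
F = (S − I)·e^(rT) = (42.07 − 2.6813) · e^(0.0950·18/12)
= 39.3887 · e^0.142500 = 39.3887 × 1.153153 = £45.42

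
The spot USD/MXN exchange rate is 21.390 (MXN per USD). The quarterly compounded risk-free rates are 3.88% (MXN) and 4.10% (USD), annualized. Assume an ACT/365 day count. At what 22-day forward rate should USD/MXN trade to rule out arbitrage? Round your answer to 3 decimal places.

21.387

By covered interest parity, F = S · (1+r_MXN/4)^(4T) / (1+r_USD/4)^(4T)
= 21.390 × 1.002330 / 1.002462 = 21.390 × 0.999868
F = 21.387 MXN per USD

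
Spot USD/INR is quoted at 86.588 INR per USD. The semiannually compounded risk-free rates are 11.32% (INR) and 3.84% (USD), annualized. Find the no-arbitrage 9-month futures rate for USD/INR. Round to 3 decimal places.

By covered interest parity, F = S · (1+r_INR/2)^(2T) / (1+r_USD/2)^(2T)
= 86.588 × 1.086090 / 1.028938 = 86.588 × 1.055545
F = 91.398 INR per USD

91.398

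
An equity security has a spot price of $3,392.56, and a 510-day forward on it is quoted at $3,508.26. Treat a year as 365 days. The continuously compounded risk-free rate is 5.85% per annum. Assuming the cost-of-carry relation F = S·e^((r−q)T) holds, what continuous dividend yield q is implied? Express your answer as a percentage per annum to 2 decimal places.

From F = S·e^((r−q)T): (r − q) = ln(F/S)/T
ln(3508.26/3392.56) = ln(1.034104) = 0.033535
(r − q) = 0.033535 / (510/365) = 0.024001
q = r − ln(F/S)/T = 0.0585 − 0.024001 = 0.034499
q = 3.45%

3.45%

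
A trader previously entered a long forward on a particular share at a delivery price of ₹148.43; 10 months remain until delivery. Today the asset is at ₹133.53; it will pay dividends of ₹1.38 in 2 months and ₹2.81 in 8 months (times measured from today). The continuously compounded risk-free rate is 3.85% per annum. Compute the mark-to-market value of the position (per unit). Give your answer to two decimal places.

-₹14.32

PV(remaining dividends) I = 1.38·e^(−0.0385·2/12) + 2.81·e^(−0.0385·8/12) = 4.1100
Current forward F = (S − I)·e^(rT) = (133.53 − 4.1100)·e^(0.0385·10/12) = 129.4200 × 1.032604 = 133.6396
Value (long) = (F − K)·e^(−rT) = (133.6396 − 148.43) × 0.968426 = -14.3234
Value = -₹14.32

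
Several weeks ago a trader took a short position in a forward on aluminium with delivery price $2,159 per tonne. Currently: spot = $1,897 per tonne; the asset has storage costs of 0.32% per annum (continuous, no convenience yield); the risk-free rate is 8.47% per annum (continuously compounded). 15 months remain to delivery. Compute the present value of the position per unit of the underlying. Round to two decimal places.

Current fair forward for the remaining 15 months: F = S·e^((r + u)·T), (r + u) = 0.0847 + 0.0032 = 0.0879
F = 1897 · e^(0.0879 × 15/12) = 1897 × 1.11613854 = 2117.3148
Value of long forward = (F − K)·e^(−rT) = (2117.3148 − 2159) · e^(−0.0847·15/12)
= -41.6852 × 0.89953708 = -37.50
Short position value = −(long value) = $37.50

$37.50 per tonne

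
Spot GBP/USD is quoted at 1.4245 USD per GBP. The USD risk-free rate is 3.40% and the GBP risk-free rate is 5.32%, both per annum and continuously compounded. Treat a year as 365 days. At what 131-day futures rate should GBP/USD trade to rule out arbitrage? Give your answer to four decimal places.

1.4147

F = S·e^((r_USD − r_GBP)T) = 1.4245 · e^((0.0340 − 0.0532) × 131/365)
= 1.4245 · e^-0.006891 = 1.4245 × 0.993133
F = 1.4147 USD per GBP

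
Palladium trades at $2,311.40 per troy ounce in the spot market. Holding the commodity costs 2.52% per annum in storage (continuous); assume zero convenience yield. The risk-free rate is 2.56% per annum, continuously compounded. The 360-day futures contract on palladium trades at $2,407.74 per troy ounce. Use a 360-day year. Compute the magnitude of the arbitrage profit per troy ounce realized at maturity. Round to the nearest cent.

Fair futures: F* = S·e^(carry·T), with carry = (r + u) = 0.0256 + 0.0252 = 0.0508
F* = 2311.40 · e^(0.0508 × 360/360) = 2311.40 · e^0.05080000 = 2311.40 × 1.05211245 = $2431.8527
Market $2407.74 < fair $2431.8527: forward underpriced → reverse cash-and-carry (short spot, go long the forward).
At maturity, profit = |F_mkt − F*| = |2407.74 − 2431.8527| = $24.11 per troy ounce

$24.11 per troy ounce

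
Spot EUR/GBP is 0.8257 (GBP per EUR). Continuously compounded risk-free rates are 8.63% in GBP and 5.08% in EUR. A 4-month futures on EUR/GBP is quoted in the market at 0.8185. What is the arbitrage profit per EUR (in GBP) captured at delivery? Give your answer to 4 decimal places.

Fair futures: F* = S·e^(carry·T), with carry = (r_GBP − r_EUR) = 0.0863 − 0.0508 = 0.0355
F* = 0.8257 · e^(0.0355 × 4/12) = 0.8257 · e^0.011833 = 0.8257 × 1.011903 = 0.8355
Market 0.8185 < fair 0.8355: forward underpriced → reverse cash-and-carry (short spot, go long the forward).
At maturity, profit = |F_mkt − F*| = |0.8185 − 0.8355| = 0.0170 per EUR (in GBP)

0.0170 per EUR (in GBP)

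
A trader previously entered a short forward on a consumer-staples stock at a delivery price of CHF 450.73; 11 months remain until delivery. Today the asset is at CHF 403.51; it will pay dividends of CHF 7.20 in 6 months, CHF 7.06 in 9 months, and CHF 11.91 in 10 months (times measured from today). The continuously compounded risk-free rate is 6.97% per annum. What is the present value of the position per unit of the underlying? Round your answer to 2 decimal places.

PV(remaining dividends) I = 7.20·e^(−0.0697·6/12) + 7.06·e^(−0.0697·9/12) + 11.91·e^(−0.0697·10/12) = 24.8918
Current forward F = (S − I)·e^(rT) = (403.51 − 24.8918)·e^(0.0697·11/12) = 378.6182 × 1.065977 = 403.5983
Value (long) = (F − K)·e^(−rT) = (403.5983 − 450.73) × 0.938107 = -44.2146
Short position value = −(long value) = CHF 44.21

CHF 44.21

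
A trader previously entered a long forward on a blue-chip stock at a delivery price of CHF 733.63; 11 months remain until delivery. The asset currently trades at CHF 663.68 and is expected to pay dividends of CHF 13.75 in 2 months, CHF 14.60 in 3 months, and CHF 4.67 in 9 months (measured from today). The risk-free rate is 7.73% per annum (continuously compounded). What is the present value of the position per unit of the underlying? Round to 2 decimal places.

PV(remaining dividends) I = 13.75·e^(−0.0773·2/12) + 14.60·e^(−0.0773·3/12) + 4.67·e^(−0.0773·9/12) = 32.3015
Current forward F = (S − I)·e^(rT) = (663.68 − 32.3015)·e^(0.0773·11/12) = 631.3785 × 1.073429 = 677.7400
Value (long) = (F − K)·e^(−rT) = (677.7400 − 733.63) × 0.931594 = -52.0668
Value = -CHF 52.07

-CHF 52.07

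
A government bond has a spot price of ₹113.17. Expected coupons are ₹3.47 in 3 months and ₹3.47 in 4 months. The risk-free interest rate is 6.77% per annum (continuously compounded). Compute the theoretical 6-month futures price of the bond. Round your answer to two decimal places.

₹110.03

PV(coupons) I = 3.47·e^(−0.0677·3/12) + 3.47·e^(−0.0677·4/12)
I = 3.4118 + 3.3926 = 6.8044
F = (S − I)·e^(rT) = (113.17 − 6.8044) · e^(0.0677·6/12)
= 106.3656 · e^0.033850 = 106.3656 × 1.034429 = ₹110.03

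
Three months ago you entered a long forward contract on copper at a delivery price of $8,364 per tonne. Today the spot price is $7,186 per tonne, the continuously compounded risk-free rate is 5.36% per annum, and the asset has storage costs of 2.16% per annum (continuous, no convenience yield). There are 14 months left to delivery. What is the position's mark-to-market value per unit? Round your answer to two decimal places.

-$487.60 per tonne

Current fair forward for the remaining 14 months: F = S·e^((r + u)·T), (r + u) = 0.0536 + 0.0216 = 0.0752
F = 7186 · e^(0.0752 × 14/12) = 7186 × 1.09169696 = 7844.9344
Value of long forward = (F − K)·e^(−rT) = (7844.9344 − 8364) · e^(−0.0536·14/12)
= -519.0656 × 0.93938175 = -487.60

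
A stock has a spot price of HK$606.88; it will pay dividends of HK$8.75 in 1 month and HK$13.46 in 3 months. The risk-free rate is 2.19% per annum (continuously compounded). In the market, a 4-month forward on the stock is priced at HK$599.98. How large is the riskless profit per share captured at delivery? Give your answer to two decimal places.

PV(dividends) I = 8.75·e^(−0.0219·1/12) + 13.46·e^(−0.0219·3/12) = 22.1206
Fair forward F* = (S − I)·e^(rT) = (606.88 − 22.1206)·e^0.007300 = 584.7594 × 1.007327 = 589.0439
Market HK$599.98 > fair 589.0439: forward overpriced → cash-and-carry (borrow at r, buy the stock and collect the dividends, short the forward).
Profit at T = |F_mkt − F*| = |599.98 − 589.0439| = HK$10.94 per share

HK$10.94 per share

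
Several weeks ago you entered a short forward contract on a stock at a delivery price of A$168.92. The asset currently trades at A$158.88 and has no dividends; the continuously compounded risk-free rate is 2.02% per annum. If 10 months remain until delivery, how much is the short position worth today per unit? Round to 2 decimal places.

A$7.22

Current fair forward for the remaining 10 months: F = S·e^(r·T), r = 0.0202
F = 158.88 · e^(0.0202 × 10/12) = 158.88 × 1.016976 = 161.5771
Value of long forward = (F − K)·e^(−rT) = (161.5771 − 168.92) · e^(−0.0202·10/12)
= -7.3429 × 0.983308 = -7.22
Short position value = −(long value) = A$7.22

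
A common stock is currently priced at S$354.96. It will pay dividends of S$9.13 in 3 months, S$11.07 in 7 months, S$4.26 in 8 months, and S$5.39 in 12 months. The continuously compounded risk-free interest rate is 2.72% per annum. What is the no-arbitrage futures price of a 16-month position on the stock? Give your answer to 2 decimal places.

PV(dividends) I = 9.13·e^(−0.0272·3/12) + 11.07·e^(−0.0272·7/12) + 4.26·e^(−0.0272·8/12) + 5.39·e^(−0.0272·12/12)
I = 9.0681 + 10.8957 + 4.1834 + 5.2454 = 29.3926
F = (S − I)·e^(rT) = (354.96 − 29.3926) · e^(0.0272·16/12)
= 325.5674 · e^0.036267 = 325.5674 × 1.036933 = S$337.59

S$337.59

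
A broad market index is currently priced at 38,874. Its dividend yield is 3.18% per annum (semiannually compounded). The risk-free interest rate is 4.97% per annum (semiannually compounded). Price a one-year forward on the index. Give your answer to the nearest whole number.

39,562

F = S · (1+r/2)^(2T) / (1+q/2)^(2T)
= 38874 × 1.050318 / 1.032053 = 38874 × 1.017698
F = 39,562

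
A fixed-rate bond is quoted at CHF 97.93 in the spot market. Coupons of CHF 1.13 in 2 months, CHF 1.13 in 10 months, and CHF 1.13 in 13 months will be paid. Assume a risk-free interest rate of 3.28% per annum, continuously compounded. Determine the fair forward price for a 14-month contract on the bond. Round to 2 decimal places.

CHF 98.31

PV(coupons) I = 1.13·e^(−0.0328·2/12) + 1.13·e^(−0.0328·10/12) + 1.13·e^(−0.0328·13/12)
I = 1.1238 + 1.0995 + 1.0906 = 3.3139
F = (S − I)·e^(rT) = (97.93 − 3.3139) · e^(0.0328·14/12)
= 94.6161 · e^0.038267 = 94.6161 × 1.039009 = CHF 98.31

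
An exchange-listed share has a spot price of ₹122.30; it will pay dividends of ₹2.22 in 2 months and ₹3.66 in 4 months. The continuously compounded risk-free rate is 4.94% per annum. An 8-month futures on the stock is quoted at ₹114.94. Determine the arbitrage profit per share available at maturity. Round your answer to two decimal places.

₹5.46 per share

PV(dividends) I = 2.22·e^(−0.0494·2/12) + 3.66·e^(−0.0494·4/12) = 5.8020
Fair futures F* = (S − I)·e^(rT) = (122.30 − 5.8020)·e^0.032933 = 116.4980 × 1.033481 = 120.3985
Market ₹114.94 < fair 120.3985: forward underpriced → reverse cash-and-carry (short the stock, invest proceeds at r, pay the dividends, go long the forward).
Profit at T = |F_mkt − F*| = |114.94 − 120.3985| = ₹5.46 per share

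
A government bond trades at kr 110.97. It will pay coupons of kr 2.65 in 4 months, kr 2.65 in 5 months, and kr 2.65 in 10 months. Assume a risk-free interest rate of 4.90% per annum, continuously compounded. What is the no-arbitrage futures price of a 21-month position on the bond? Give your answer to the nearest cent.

PV(coupons) I = 2.65·e^(−0.0490·4/12) + 2.65·e^(−0.0490·5/12) + 2.65·e^(−0.0490·10/12)
I = 2.6071 + 2.5964 + 2.5440 = 7.7475
F = (S − I)·e^(rT) = (110.97 − 7.7475) · e^(0.0490·21/12)
= 103.2225 · e^0.085750 = 103.2225 × 1.089534 = kr 112.46

kr 112.46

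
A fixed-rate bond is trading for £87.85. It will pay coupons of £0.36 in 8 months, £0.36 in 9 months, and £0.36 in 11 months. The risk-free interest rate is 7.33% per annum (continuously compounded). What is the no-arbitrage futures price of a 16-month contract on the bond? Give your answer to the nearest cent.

£95.74

PV(coupons) I = 0.36·e^(−0.0733·8/12) + 0.36·e^(−0.0733·9/12) + 0.36·e^(−0.0733·11/12)
I = 0.3428 + 0.3407 + 0.3366 = 1.0201
F = (S − I)·e^(rT) = (87.85 − 1.0201) · e^(0.0733·16/12)
= 86.8299 · e^0.097733 = 86.8299 × 1.102668 = £95.74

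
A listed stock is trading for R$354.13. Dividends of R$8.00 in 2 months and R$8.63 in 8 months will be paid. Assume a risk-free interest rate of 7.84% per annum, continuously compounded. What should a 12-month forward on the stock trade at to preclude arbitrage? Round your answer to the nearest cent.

PV(dividends) I = 8.00·e^(−0.0784·2/12) + 8.63·e^(−0.0784·8/12)
I = 7.8961 + 8.1905 = 16.0866
F = (S − I)·e^(rT) = (354.13 − 16.0866) · e^(0.0784·12/12)
= 338.0434 · e^0.078400 = 338.0434 × 1.081555 = R$365.61

R$365.61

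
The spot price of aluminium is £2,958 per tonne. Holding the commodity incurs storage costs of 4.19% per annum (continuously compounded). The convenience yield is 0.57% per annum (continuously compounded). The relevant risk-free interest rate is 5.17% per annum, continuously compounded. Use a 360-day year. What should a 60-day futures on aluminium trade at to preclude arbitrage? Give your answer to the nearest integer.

£3,002 per tonne

Net carry = r + u − y = 0.0517 + 0.0419 − 0.0057 = 0.0879
F = S·e^((r+u−y)T) = 2958 · e^(0.0879 × 60/360) = 2958 · e^0.014650
= 2958 × 1.014758 = £3,002 per tonne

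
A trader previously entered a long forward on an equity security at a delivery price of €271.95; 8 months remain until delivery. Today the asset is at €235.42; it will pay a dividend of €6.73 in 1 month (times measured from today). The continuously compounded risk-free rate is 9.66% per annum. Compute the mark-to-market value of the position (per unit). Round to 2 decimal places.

-€26.24

PV(remaining dividends) I = 6.73·e^(−0.0966·1/12) = 6.6760
Current forward F = (S − I)·e^(rT) = (235.42 − 6.6760)·e^(0.0966·8/12) = 228.7440 × 1.066519 = 243.9598
Value (long) = (F − K)·e^(−rT) = (243.9598 − 271.95) × 0.937630 = -26.2445
Value = -€26.24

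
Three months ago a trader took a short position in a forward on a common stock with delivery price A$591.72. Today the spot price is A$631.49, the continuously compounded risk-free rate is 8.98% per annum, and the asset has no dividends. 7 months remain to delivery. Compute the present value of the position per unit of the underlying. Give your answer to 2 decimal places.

Current fair forward for the remaining 7 months: F = S·e^(r·T), r = 0.0898
F = 631.49 · e^(0.0898 × 7/12) = 631.49 × 1.053780 = 665.4515
Value of long forward = (F − K)·e^(−rT) = (665.4515 − 591.72) · e^(−0.0898·7/12)
= 73.7315 × 0.948965 = 69.97
Short position value = −(long value) = -A$69.97

-A$69.97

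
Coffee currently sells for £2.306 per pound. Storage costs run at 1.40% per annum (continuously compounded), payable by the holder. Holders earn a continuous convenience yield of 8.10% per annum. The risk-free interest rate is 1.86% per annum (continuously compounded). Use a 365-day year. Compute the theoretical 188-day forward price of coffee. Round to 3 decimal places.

£2.249 per pound

Net carry = r + u − y = 0.0186 + 0.0140 − 0.0810 = -0.0484
F = S·e^((r+u−y)T) = 2.306 · e^(-0.0484 × 188/365) = 2.306 · e^-0.024929
= 2.306 × 0.975379 = £2.249 per pound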